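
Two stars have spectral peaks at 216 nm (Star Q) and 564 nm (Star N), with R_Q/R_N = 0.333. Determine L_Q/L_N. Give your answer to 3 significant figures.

5.15

Wien's law gives T ∝ 1/λ_max, so T_Q/T_N = λ_N/λ_Q = 564/216 = 2.611.
Then L ∝ R²T⁴ gives L_Q/L_N = (0.333)² × (2.611)⁴ = 0.1109 × 46.48 = 5.155.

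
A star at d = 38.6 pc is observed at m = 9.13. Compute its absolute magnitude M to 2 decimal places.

M = m − 5 log₁₀(d/10 pc) = 9.13 − 5 log₁₀(38.6/10)
  = 9.13 − 5 × 0.587 = 9.13 − 2.93 = 6.20.

6.20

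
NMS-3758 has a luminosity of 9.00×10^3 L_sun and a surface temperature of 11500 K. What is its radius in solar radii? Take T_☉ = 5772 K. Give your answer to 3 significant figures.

R/R_☉ = √(L/L_☉) / (T/T_☉)² = √(9.00×10^3) / (1.992)²
       = 94.87 / 3.970 = 23.90.

23.9 solar radii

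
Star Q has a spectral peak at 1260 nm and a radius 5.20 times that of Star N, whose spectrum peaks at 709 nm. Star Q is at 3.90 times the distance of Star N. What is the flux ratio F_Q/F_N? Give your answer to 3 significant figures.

Wien's law: T_Q/T_N = λ_N/λ_Q = 709/1260 = 0.5627.
L_Q/L_N = (R_Q/R_N)²(T_Q/T_N)⁴ = (5.20)²(0.5627)⁴ = 2.711.
F_Q/F_N = (L_Q/L_N)/(d_Q/d_N)² = 2.711/(3.90)² = 0.1782.

0.178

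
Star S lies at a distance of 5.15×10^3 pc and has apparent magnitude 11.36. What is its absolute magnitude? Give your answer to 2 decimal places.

M = m − 5 log₁₀(d/10 pc) = 11.36 − 5 log₁₀(5.15×10^3/10)
  = 11.36 − 5 × 2.712 = 11.36 − 13.56 = -2.20.

-2.20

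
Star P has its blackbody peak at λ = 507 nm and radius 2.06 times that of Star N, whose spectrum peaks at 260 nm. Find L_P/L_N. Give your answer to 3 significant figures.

Wien's law gives T ∝ 1/λ_max, so T_P/T_N = λ_N/λ_P = 260/507 = 0.5128.
Then L ∝ R²T⁴ gives L_P/L_N = (2.06)² × (0.5128)⁴ = 4.244 × 0.06916 = 0.2935.

0.293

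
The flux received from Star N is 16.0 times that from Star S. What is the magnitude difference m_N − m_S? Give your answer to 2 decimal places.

-3.01

m_N − m_S = −2.5 log₁₀(F_N/F_S) = −2.5 log₁₀(16.0) = −2.5 × (1.204) = -3.010.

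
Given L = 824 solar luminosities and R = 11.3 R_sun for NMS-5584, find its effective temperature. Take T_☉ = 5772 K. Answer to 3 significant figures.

9.20×10^3 K

T/T_☉ = (L/L_☉)^(1/4) / (R/R_☉)^(1/2)
T = 5772 × (824)^(1/4) / √(11.3) = 5772 × 5.358 / 3.362 = 9200 K.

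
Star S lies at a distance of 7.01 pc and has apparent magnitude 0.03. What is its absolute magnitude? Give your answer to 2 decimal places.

0.80

M = m − 5 log₁₀(d/10 pc) = 0.03 − 5 log₁₀(7.01/10)
  = 0.03 − 5 × -0.154 = 0.03 − -0.77 = 0.80.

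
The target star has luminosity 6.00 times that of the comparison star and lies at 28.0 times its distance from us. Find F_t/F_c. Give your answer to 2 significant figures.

F = L/(4πd²), so F_t/F_c = (L_t/L_c) / (d_t/d_c)²
= 6.00 / (28.0)² = 6.00 / 784.0 = 0.007653.

0.0077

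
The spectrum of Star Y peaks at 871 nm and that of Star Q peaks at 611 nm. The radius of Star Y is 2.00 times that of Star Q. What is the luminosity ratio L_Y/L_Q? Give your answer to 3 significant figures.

Wien's law gives T ∝ 1/λ_max, so T_Y/T_Q = λ_Q/λ_Y = 611/871 = 0.7015.
Then L ∝ R²T⁴ gives L_Y/L_Q = (2.00)² × (0.7015)⁴ = 4.000 × 0.2422 = 0.9686.

0.969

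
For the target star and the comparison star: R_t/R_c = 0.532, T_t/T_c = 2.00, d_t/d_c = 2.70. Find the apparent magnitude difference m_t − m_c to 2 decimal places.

0.52

L_t/L_c = (0.532)²(2.00)⁴ = 4.528.
F_t/F_c = (L_t/L_c)/(d_t/d_c)² = 4.528/7.290 = 0.6212.
m_t − m_c = −2.5 log₁₀(0.6212) = 0.52.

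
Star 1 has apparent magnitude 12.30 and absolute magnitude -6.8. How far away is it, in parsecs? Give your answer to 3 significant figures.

6.61×10^4 pc

m − M = 5 log₁₀(d/10 pc)
12.30 − (-6.8) = 19.10 = 5 log₁₀(d/10)
d = 10 × 10^(19.10/5) = 10 × 10^3.820 = 6.607×10^4 pc.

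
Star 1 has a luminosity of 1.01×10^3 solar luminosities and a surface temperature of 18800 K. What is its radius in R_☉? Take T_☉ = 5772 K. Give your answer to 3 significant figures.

R/R_☉ = √(L/L_☉) / (T/T_☉)² = √(1.01×10^3) / (3.257)²
       = 31.78 / 10.61 = 2.996.

3.00 R_☉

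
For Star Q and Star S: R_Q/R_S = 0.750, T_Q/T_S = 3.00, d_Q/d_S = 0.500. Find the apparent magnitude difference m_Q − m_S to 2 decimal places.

L_Q/L_S = (0.750)²(3.00)⁴ = 45.56.
F_Q/F_S = (L_Q/L_S)/(d_Q/d_S)² = 45.56/0.2500 = 182.2.
m_Q − m_S = −2.5 log₁₀(182.2) = -5.65.

-5.65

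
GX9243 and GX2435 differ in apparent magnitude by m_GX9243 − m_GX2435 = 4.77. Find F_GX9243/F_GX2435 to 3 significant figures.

F_GX9243/F_GX2435 = 10^(−(m_GX9243 − m_GX2435)/2.5) = 10^(-4.77/2.5) = 10^-1.908 = 0.01236.

0.0124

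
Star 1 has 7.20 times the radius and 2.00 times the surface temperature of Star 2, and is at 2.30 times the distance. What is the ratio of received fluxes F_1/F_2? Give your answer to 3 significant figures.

157

L_1/L_2 = (R_1/R_2)²(T_1/T_2)⁴ = (7.20)² × (2.00)⁴ = 829.4.
F_1/F_2 = (L_1/L_2)/(d_1/d_2)² = 829.4 / (2.30)² = 156.8.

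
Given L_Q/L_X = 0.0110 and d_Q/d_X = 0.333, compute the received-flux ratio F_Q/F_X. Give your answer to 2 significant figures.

0.099

F = L/(4πd²), so F_Q/F_X = (L_Q/L_X) / (d_Q/d_X)²
= 0.0110 / (0.333)² = 0.0110 / 0.1109 = 0.09920.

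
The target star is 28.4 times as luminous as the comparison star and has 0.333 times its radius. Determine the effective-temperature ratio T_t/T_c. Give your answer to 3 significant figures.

L ∝ R²T⁴ gives T ∝ (L/R²)^(1/4), so
T_t/T_c = (28.4 / 0.333²)^(1/4) = (256.1)^(1/4) = 4.000.

4.00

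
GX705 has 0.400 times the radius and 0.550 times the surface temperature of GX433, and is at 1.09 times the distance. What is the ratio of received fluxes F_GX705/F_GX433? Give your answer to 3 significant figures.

L_GX705/L_GX433 = (R_GX705/R_GX433)²(T_GX705/T_GX433)⁴ = (0.400)² × (0.550)⁴ = 0.01464.
F_GX705/F_GX433 = (L_GX705/L_GX433)/(d_GX705/d_GX433)² = 0.01464 / (1.09)² = 0.01232.

0.0123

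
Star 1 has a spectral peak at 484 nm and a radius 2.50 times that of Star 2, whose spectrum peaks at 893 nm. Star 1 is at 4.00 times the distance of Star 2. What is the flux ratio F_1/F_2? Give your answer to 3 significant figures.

Wien's law: T_1/T_2 = λ_2/λ_1 = 893/484 = 1.845.
L_1/L_2 = (R_1/R_2)²(T_1/T_2)⁴ = (2.50)²(1.845)⁴ = 72.43.
F_1/F_2 = (L_1/L_2)/(d_1/d_2)² = 72.43/(4.00)² = 4.527.

4.53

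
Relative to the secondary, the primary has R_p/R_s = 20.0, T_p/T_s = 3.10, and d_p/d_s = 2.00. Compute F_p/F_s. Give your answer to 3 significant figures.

L_p/L_s = (R_p/R_s)²(T_p/T_s)⁴ = (20.0)² × (3.10)⁴ = 3.694×10^4.
F_p/F_s = (L_p/L_s)/(d_p/d_s)² = 3.694×10^4 / (2.00)² = 9235.

9.24×10^3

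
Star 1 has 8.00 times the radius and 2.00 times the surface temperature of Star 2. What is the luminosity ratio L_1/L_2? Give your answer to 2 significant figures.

1.0×10^3

From the Stefan–Boltzmann law, L ∝ R²T⁴, so
L_1/L_2 = (R_1/R_2)² (T_1/T_2)⁴ = (8.00)² × (2.00)⁴ = 64.00 × 16.00 = 1024.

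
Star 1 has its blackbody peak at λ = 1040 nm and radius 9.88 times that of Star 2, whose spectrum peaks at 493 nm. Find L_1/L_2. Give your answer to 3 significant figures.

Wien's law gives T ∝ 1/λ_max, so T_1/T_2 = λ_2/λ_1 = 493/1040 = 0.4740.
Then L ∝ R²T⁴ gives L_1/L_2 = (9.88)² × (0.4740)⁴ = 97.61 × 0.05050 = 4.929.

4.93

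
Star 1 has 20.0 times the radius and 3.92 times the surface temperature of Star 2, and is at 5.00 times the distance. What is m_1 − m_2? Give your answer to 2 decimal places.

L_1/L_2 = (20.0)²(3.92)⁴ = 9.445×10^4.
F_1/F_2 = (L_1/L_2)/(d_1/d_2)² = 9.445×10^4/25.00 = 3778.
m_1 − m_2 = −2.5 log₁₀(3778) = -8.94.

-8.94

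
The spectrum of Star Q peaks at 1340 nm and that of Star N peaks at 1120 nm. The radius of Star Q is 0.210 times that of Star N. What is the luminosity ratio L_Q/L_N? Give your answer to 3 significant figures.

0.0215

Wien's law gives T ∝ 1/λ_max, so T_Q/T_N = λ_N/λ_Q = 1120/1340 = 0.8358.
Then L ∝ R²T⁴ gives L_Q/L_N = (0.210)² × (0.8358)⁴ = 0.04410 × 0.4880 = 0.02152.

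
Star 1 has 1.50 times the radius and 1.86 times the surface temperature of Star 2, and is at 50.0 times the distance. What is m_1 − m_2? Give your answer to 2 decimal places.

L_1/L_2 = (1.50)²(1.86)⁴ = 26.93.
F_1/F_2 = (L_1/L_2)/(d_1/d_2)² = 26.93/2500 = 0.01077.
m_1 − m_2 = −2.5 log₁₀(0.01077) = 4.92.

4.92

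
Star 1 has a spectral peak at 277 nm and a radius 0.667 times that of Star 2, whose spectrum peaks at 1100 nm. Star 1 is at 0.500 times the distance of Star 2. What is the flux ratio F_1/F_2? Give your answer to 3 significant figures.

443

Wien's law: T_1/T_2 = λ_2/λ_1 = 1100/277 = 3.971.
L_1/L_2 = (R_1/R_2)²(T_1/T_2)⁴ = (0.667)²(3.971)⁴ = 110.6.
F_1/F_2 = (L_1/L_2)/(d_1/d_2)² = 110.6/(0.500)² = 442.6.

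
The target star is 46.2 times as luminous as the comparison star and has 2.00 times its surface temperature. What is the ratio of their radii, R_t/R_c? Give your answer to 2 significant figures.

L ∝ R²T⁴ gives R ∝ √L / T², so
R_t/R_c = √(46.2) / (2.00)² = 6.797 / 4.000 = 1.699.

1.7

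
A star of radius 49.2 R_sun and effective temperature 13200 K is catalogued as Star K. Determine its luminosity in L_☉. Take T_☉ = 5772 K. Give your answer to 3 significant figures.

6.62×10^4 L_☉

L/L_☉ = (R/R_☉)² (T/T_☉)⁴ = (49.2)² × (13200/5772)⁴
       = 2421 × (2.287)⁴ = 2421 × 27.35 = 6.621×10^4.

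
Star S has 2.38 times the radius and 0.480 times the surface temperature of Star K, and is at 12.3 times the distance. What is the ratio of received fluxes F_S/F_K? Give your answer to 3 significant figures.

L_S/L_K = (R_S/R_K)²(T_S/T_K)⁴ = (2.38)² × (0.480)⁴ = 0.3007.
F_S/F_K = (L_S/L_K)/(d_S/d_K)² = 0.3007 / (12.3)² = 0.001988.

0.00199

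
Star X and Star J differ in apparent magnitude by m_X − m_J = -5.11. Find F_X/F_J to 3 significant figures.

F_X/F_J = 10^(−(m_X − m_J)/2.5) = 10^(5.11/2.5) = 10^2.044 = 110.7.

111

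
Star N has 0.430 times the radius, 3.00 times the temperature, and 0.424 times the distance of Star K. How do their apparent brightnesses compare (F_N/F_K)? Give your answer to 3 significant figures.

83.3

L_N/L_K = (R_N/R_K)²(T_N/T_K)⁴ = (0.430)² × (3.00)⁴ = 14.98.
F_N/F_K = (L_N/L_K)/(d_N/d_K)² = 14.98 / (0.424)² = 83.31.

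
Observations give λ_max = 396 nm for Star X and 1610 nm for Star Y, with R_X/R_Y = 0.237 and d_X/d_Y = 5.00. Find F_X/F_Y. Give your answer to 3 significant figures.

0.614

Wien's law: T_X/T_Y = λ_Y/λ_X = 1610/396 = 4.066.
L_X/L_Y = (R_X/R_Y)²(T_X/T_Y)⁴ = (0.237)²(4.066)⁴ = 15.35.
F_X/F_Y = (L_X/L_Y)/(d_X/d_Y)² = 15.35/(5.00)² = 0.6139.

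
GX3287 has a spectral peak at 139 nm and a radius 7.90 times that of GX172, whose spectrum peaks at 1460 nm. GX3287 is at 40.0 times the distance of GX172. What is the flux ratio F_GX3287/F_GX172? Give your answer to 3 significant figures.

475

Wien's law: T_GX3287/T_GX172 = λ_GX172/λ_GX3287 = 1460/139 = 10.50.
L_GX3287/L_GX172 = (R_GX3287/R_GX172)²(T_GX3287/T_GX172)⁴ = (7.90)²(10.50)⁴ = 7.596×10^5.
F_GX3287/F_GX172 = (L_GX3287/L_GX172)/(d_GX3287/d_GX172)² = 7.596×10^5/(40.0)² = 474.8.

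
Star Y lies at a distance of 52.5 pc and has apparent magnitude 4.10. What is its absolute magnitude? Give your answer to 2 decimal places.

M = m − 5 log₁₀(d/10 pc) = 4.10 − 5 log₁₀(52.5/10)
  = 4.10 − 5 × 0.720 = 4.10 − 3.60 = 0.50.

0.50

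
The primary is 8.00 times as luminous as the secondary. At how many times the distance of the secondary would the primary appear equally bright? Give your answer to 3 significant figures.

2.83

Equal flux requires L_p/d_p² = L_s/d_s², so d_p/d_s = √(L_p/L_s)
= √(8.00) = 2.828.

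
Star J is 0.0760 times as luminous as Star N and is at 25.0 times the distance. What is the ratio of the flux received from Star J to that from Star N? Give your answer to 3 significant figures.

F = L/(4πd²), so F_J/F_N = (L_J/L_N) / (d_J/d_N)²
= 0.0760 / (25.0)² = 0.0760 / 625.0 = 1.216×10^-4.

1.22×10^-4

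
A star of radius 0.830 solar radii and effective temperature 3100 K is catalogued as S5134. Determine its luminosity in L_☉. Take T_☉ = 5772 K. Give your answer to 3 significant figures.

L/L_☉ = (R/R_☉)² (T/T_☉)⁴ = (0.830)² × (3100/5772)⁴
       = 0.6889 × (0.5371)⁴ = 0.6889 × 0.08320 = 0.05732.

0.0573 L_☉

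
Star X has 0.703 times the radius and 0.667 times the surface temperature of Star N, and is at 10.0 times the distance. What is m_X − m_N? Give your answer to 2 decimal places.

L_X/L_N = (0.703)²(0.667)⁴ = 0.09782.
F_X/F_N = (L_X/L_N)/(d_X/d_N)² = 0.09782/100.0 = 9.782×10^-4.
m_X − m_N = −2.5 log₁₀(9.782×10^-4) = 7.52.

7.52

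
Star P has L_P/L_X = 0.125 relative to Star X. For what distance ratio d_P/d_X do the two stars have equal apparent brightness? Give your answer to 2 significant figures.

0.35

Equal flux requires L_P/d_P² = L_X/d_X², so d_P/d_X = √(L_P/L_X)
= √(0.125) = 0.3536.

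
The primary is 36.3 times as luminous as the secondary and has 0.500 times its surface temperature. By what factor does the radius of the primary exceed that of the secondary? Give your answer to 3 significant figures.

L ∝ R²T⁴ gives R ∝ √L / T², so
R_p/R_s = √(36.3) / (0.500)² = 6.025 / 0.2500 = 24.10.

24.1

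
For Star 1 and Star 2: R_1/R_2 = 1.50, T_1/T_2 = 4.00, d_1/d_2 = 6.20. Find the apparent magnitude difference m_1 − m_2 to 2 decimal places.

-2.94

L_1/L_2 = (1.50)²(4.00)⁴ = 576.0.
F_1/F_2 = (L_1/L_2)/(d_1/d_2)² = 576.0/38.44 = 14.98.
m_1 − m_2 = −2.5 log₁₀(14.98) = -2.94.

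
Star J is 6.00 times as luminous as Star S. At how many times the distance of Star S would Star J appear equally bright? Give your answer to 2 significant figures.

Equal flux requires L_J/d_J² = L_S/d_S², so d_J/d_S = √(L_J/L_S)
= √(6.00) = 2.449.

2.4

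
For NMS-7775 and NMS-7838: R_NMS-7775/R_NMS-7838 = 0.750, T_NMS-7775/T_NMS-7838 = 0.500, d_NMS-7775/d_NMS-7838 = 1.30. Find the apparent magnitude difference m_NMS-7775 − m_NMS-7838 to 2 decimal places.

L_NMS-7775/L_NMS-7838 = (0.750)²(0.500)⁴ = 0.03516.
F_NMS-7775/F_NMS-7838 = (L_NMS-7775/L_NMS-7838)/(d_NMS-7775/d_NMS-7838)² = 0.03516/1.690 = 0.02080.
m_NMS-7775 − m_NMS-7838 = −2.5 log₁₀(0.02080) = 4.20.

4.20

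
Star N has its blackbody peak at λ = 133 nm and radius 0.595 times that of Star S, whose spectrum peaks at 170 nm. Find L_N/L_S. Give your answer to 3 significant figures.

0.945

Wien's law gives T ∝ 1/λ_max, so T_N/T_S = λ_S/λ_N = 170/133 = 1.278.
Then L ∝ R²T⁴ gives L_N/L_S = (0.595)² × (1.278)⁴ = 0.3540 × 2.669 = 0.9450.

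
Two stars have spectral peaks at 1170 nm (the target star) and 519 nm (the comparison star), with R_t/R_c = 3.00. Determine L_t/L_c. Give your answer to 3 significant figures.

0.348

Wien's law gives T ∝ 1/λ_max, so T_t/T_c = λ_c/λ_t = 519/1170 = 0.4436.
Then L ∝ R²T⁴ gives L_t/L_c = (3.00)² × (0.4436)⁴ = 9.000 × 0.03872 = 0.3485.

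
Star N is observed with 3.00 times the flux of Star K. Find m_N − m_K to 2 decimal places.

-1.19

m_N − m_K = −2.5 log₁₀(F_N/F_K) = −2.5 log₁₀(3.00) = −2.5 × (0.477) = -1.193.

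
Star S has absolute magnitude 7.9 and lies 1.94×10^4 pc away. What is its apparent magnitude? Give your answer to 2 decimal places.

24.34

m = M + 5 log₁₀(d/10 pc) = 7.9 + 5 log₁₀(1.94×10^4/10)
  = 7.9 + 5 × 3.288 = 7.9 + 16.44 = 24.34.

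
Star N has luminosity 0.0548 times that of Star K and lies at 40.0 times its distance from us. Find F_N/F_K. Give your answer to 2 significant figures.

F = L/(4πd²), so F_N/F_K = (L_N/L_K) / (d_N/d_K)²
= 0.0548 / (40.0)² = 0.0548 / 1600 = 3.425×10^-5.

3.4×10^-5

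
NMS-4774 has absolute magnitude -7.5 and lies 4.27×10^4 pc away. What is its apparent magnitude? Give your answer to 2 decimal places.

m = M + 5 log₁₀(d/10 pc) = -7.5 + 5 log₁₀(4.27×10^4/10)
  = -7.5 + 5 × 3.630 = -7.5 + 18.15 = 10.65.

10.65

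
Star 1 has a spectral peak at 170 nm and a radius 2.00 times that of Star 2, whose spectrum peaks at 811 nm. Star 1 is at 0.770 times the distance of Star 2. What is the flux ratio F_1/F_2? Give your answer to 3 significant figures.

3.49×10^3

Wien's law: T_1/T_2 = λ_2/λ_1 = 811/170 = 4.771.
L_1/L_2 = (R_1/R_2)²(T_1/T_2)⁴ = (2.00)²(4.771)⁴ = 2072.
F_1/F_2 = (L_1/L_2)/(d_1/d_2)² = 2072/(0.770)² = 3494.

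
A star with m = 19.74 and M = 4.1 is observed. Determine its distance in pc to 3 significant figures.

1.34×10^4 pc

m − M = 5 log₁₀(d/10 pc)
19.74 − (4.1) = 15.64 = 5 log₁₀(d/10)
d = 10 × 10^(15.64/5) = 10 × 10^3.128 = 1.343×10^4 pc.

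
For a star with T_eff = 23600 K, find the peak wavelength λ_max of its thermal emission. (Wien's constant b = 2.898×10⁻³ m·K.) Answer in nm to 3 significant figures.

λ_max = b/T = 2.898×10⁻³ / 23600 = 1.23×10^-7 m = 122.8 nm.

123 nm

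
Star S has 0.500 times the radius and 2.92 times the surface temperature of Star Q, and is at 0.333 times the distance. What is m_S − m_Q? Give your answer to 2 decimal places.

-5.54

L_S/L_Q = (0.500)²(2.92)⁴ = 18.17.
F_S/F_Q = (L_S/L_Q)/(d_S/d_Q)² = 18.17/0.1109 = 163.9.
m_S − m_Q = −2.5 log₁₀(163.9) = -5.54.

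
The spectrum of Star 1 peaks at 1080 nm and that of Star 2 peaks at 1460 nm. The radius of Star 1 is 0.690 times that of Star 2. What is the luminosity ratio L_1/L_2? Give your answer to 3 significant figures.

Wien's law gives T ∝ 1/λ_max, so T_1/T_2 = λ_2/λ_1 = 1460/1080 = 1.352.
Then L ∝ R²T⁴ gives L_1/L_2 = (0.690)² × (1.352)⁴ = 0.4761 × 3.340 = 1.590.

1.59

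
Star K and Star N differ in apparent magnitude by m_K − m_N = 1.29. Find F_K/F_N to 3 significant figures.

F_K/F_N = 10^(−(m_K − m_N)/2.5) = 10^(-1.29/2.5) = 10^-0.516 = 0.3048.

0.305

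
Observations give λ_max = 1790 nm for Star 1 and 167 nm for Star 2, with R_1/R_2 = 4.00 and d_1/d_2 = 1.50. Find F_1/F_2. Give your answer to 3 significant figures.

Wien's law: T_1/T_2 = λ_2/λ_1 = 167/1790 = 0.09330.
L_1/L_2 = (R_1/R_2)²(T_1/T_2)⁴ = (4.00)²(0.09330)⁴ = 0.001212.
F_1/F_2 = (L_1/L_2)/(d_1/d_2)² = 0.001212/(1.50)² = 5.388×10^-4.

5.39×10^-4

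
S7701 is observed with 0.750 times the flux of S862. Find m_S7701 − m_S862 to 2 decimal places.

m_S7701 − m_S862 = −2.5 log₁₀(F_S7701/F_S862) = −2.5 log₁₀(0.750) = −2.5 × (-0.125) = 0.312.

0.31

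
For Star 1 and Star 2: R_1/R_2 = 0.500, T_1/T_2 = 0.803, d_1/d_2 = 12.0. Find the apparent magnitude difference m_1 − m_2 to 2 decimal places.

L_1/L_2 = (0.500)²(0.803)⁴ = 0.1039.
F_1/F_2 = (L_1/L_2)/(d_1/d_2)² = 0.1039/144.0 = 7.218×10^-4.
m_1 − m_2 = −2.5 log₁₀(7.218×10^-4) = 7.85.

7.85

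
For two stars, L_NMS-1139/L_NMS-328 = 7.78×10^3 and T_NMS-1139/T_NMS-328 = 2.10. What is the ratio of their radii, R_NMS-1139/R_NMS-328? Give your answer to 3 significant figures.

20.0

L ∝ R²T⁴ gives R ∝ √L / T², so
R_NMS-1139/R_NMS-328 = √(7.78×10^3) / (2.10)² = 88.20 / 4.410 = 20.00.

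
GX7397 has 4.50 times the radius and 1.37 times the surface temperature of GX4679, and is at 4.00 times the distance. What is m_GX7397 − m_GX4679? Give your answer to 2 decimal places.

L_GX7397/L_GX4679 = (4.50)²(1.37)⁴ = 71.34.
F_GX7397/F_GX4679 = (L_GX7397/L_GX4679)/(d_GX7397/d_GX4679)² = 71.34/16.00 = 4.458.
m_GX7397 − m_GX4679 = −2.5 log₁₀(4.458) = -1.62.

-1.62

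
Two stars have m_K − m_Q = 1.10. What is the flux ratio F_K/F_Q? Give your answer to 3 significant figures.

0.363

F_K/F_Q = 10^(−(m_K − m_Q)/2.5) = 10^(-1.10/2.5) = 10^-0.440 = 0.3631.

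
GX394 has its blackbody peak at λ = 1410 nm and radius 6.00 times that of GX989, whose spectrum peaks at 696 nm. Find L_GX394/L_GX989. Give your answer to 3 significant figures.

Wien's law gives T ∝ 1/λ_max, so T_GX394/T_GX989 = λ_GX989/λ_GX394 = 696/1410 = 0.4936.
Then L ∝ R²T⁴ gives L_GX394/L_GX989 = (6.00)² × (0.4936)⁴ = 36.00 × 0.05937 = 2.137.

2.14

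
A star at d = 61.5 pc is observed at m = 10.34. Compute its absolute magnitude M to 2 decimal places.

6.40

M = m − 5 log₁₀(d/10 pc) = 10.34 − 5 log₁₀(61.5/10)
  = 10.34 − 5 × 0.789 = 10.34 − 3.94 = 6.40.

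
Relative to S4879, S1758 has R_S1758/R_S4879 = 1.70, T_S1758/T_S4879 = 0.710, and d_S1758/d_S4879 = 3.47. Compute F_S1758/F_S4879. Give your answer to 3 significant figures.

0.0610

L_S1758/L_S4879 = (R_S1758/R_S4879)²(T_S1758/T_S4879)⁴ = (1.70)² × (0.710)⁴ = 0.7344.
F_S1758/F_S4879 = (L_S1758/L_S4879)/(d_S1758/d_S4879)² = 0.7344 / (3.47)² = 0.06099.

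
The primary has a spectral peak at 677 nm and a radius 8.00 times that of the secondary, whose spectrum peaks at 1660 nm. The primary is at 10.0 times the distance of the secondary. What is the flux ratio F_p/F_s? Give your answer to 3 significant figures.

23.1

Wien's law: T_p/T_s = λ_s/λ_p = 1660/677 = 2.452.
L_p/L_s = (R_p/R_s)²(T_p/T_s)⁴ = (8.00)²(2.452)⁴ = 2313.
F_p/F_s = (L_p/L_s)/(d_p/d_s)² = 2313/(10.0)² = 23.13.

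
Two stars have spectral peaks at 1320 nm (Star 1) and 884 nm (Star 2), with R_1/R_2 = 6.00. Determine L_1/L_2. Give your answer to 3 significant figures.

Wien's law gives T ∝ 1/λ_max, so T_1/T_2 = λ_2/λ_1 = 884/1320 = 0.6697.
Then L ∝ R²T⁴ gives L_1/L_2 = (6.00)² × (0.6697)⁴ = 36.00 × 0.2011 = 7.241.

7.24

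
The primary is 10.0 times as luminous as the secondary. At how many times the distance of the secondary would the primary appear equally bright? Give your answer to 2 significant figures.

Equal flux requires L_p/d_p² = L_s/d_s², so d_p/d_s = √(L_p/L_s)
= √(10.0) = 3.162.

3.2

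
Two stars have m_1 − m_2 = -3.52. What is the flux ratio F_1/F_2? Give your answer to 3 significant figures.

25.6

F_1/F_2 = 10^(−(m_1 − m_2)/2.5) = 10^(3.52/2.5) = 10^1.408 = 25.59.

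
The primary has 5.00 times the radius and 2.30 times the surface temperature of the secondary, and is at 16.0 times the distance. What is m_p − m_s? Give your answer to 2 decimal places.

L_p/L_s = (5.00)²(2.30)⁴ = 699.6.
F_p/F_s = (L_p/L_s)/(d_p/d_s)² = 699.6/256.0 = 2.733.
m_p − m_s = −2.5 log₁₀(2.733) = -1.09.

-1.09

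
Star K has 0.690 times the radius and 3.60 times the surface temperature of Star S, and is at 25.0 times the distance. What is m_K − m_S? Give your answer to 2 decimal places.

2.23

L_K/L_S = (0.690)²(3.60)⁴ = 79.97.
F_K/F_S = (L_K/L_S)/(d_K/d_S)² = 79.97/625.0 = 0.1279.
m_K − m_S = −2.5 log₁₀(0.1279) = 2.23.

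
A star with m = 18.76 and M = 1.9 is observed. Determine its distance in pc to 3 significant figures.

2.36×10^4 pc

m − M = 5 log₁₀(d/10 pc)
18.76 − (1.9) = 16.86 = 5 log₁₀(d/10)
d = 10 × 10^(16.86/5) = 10 × 10^3.372 = 2.355×10^4 pc.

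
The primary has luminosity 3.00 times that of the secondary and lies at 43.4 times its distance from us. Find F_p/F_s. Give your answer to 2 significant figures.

F = L/(4πd²), so F_p/F_s = (L_p/L_s) / (d_p/d_s)²
= 3.00 / (43.4)² = 3.00 / 1884 = 0.001593.

0.0016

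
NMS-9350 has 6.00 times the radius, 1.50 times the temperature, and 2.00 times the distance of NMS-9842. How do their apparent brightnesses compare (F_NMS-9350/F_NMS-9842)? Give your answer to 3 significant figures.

45.6

L_NMS-9350/L_NMS-9842 = (R_NMS-9350/R_NMS-9842)²(T_NMS-9350/T_NMS-9842)⁴ = (6.00)² × (1.50)⁴ = 182.2.
F_NMS-9350/F_NMS-9842 = (L_NMS-9350/L_NMS-9842)/(d_NMS-9350/d_NMS-9842)² = 182.2 / (2.00)² = 45.56.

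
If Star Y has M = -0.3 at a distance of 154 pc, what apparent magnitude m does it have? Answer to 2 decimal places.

5.64

m = M + 5 log₁₀(d/10 pc) = -0.3 + 5 log₁₀(154/10)
  = -0.3 + 5 × 1.188 = -0.3 + 5.94 = 5.64.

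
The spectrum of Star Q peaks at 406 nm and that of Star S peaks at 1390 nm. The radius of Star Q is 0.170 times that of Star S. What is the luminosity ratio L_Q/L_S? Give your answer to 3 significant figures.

Wien's law gives T ∝ 1/λ_max, so T_Q/T_S = λ_S/λ_Q = 1390/406 = 3.424.
Then L ∝ R²T⁴ gives L_Q/L_S = (0.170)² × (3.424)⁴ = 0.02890 × 137.4 = 3.971.

3.97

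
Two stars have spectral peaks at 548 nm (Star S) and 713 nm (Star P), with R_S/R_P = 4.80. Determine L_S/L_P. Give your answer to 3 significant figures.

Wien's law gives T ∝ 1/λ_max, so T_S/T_P = λ_P/λ_S = 713/548 = 1.301.
Then L ∝ R²T⁴ gives L_S/L_P = (4.80)² × (1.301)⁴ = 23.04 × 2.866 = 66.03.

66.0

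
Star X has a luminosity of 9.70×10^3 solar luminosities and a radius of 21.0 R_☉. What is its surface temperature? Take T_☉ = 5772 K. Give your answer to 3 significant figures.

T/T_☉ = (L/L_☉)^(1/4) / (R/R_☉)^(1/2)
T = 5772 × (9.70×10^3)^(1/4) / √(21.0) = 5772 × 9.924 / 4.583 = 1.250×10^4 K.

1.25×10^4 K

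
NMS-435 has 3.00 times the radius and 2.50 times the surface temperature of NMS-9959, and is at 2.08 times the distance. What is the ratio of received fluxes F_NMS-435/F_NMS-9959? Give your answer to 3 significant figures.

L_NMS-435/L_NMS-9959 = (R_NMS-435/R_NMS-9959)²(T_NMS-435/T_NMS-9959)⁴ = (3.00)² × (2.50)⁴ = 351.6.
F_NMS-435/F_NMS-9959 = (L_NMS-435/L_NMS-9959)/(d_NMS-435/d_NMS-9959)² = 351.6 / (2.08)² = 81.26.

81.3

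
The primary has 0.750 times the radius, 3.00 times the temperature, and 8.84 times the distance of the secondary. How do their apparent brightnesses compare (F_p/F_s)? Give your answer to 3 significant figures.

L_p/L_s = (R_p/R_s)²(T_p/T_s)⁴ = (0.750)² × (3.00)⁴ = 45.56.
F_p/F_s = (L_p/L_s)/(d_p/d_s)² = 45.56 / (8.84)² = 0.5830.

0.583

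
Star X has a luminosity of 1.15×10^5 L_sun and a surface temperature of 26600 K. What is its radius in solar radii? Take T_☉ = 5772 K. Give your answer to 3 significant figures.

16.0 solar radii

R/R_☉ = √(L/L_☉) / (T/T_☉)² = √(1.15×10^5) / (4.608)²
       = 339.1 / 21.24 = 15.97.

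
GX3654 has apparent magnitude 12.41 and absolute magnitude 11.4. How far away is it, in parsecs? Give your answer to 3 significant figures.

m − M = 5 log₁₀(d/10 pc)
12.41 − (11.4) = 1.01 = 5 log₁₀(d/10)
d = 10 × 10^(1.01/5) = 10 × 10^0.202 = 15.92 pc.

15.9 pc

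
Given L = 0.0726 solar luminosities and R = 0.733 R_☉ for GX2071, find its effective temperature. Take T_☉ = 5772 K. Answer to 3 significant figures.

T/T_☉ = (L/L_☉)^(1/4) / (R/R_☉)^(1/2)
T = 5772 × (0.0726)^(1/4) / √(0.733) = 5772 × 0.5191 / 0.8562 = 3500 K.

3.50×10^3 K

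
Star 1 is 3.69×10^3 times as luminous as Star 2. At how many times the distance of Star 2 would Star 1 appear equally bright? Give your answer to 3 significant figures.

60.7

Equal flux requires L_1/d_1² = L_2/d_2², so d_1/d_2 = √(L_1/L_2)
= √(3.69×10^3) = 60.75.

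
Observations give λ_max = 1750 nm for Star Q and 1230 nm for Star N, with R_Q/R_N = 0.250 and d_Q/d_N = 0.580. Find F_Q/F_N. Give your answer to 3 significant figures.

0.0453

Wien's law: T_Q/T_N = λ_N/λ_Q = 1230/1750 = 0.7029.
L_Q/L_N = (R_Q/R_N)²(T_Q/T_N)⁴ = (0.250)²(0.7029)⁴ = 0.01525.
F_Q/F_N = (L_Q/L_N)/(d_Q/d_N)² = 0.01525/(0.580)² = 0.04534.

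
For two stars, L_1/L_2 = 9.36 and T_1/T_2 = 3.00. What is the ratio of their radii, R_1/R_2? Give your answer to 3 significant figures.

L ∝ R²T⁴ gives R ∝ √L / T², so
R_1/R_2 = √(9.36) / (3.00)² = 3.059 / 9.000 = 0.3399.

0.340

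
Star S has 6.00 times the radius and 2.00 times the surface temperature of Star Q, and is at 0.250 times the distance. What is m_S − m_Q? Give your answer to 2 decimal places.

L_S/L_Q = (6.00)²(2.00)⁴ = 576.0.
F_S/F_Q = (L_S/L_Q)/(d_S/d_Q)² = 576.0/0.06250 = 9216.
m_S − m_Q = −2.5 log₁₀(9216) = -9.91.

-9.91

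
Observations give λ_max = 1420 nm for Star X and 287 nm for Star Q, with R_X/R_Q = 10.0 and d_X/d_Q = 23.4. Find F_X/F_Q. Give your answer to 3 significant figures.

3.05×10^-4

Wien's law: T_X/T_Q = λ_Q/λ_X = 287/1420 = 0.2021.
L_X/L_Q = (R_X/R_Q)²(T_X/T_Q)⁴ = (10.0)²(0.2021)⁴ = 0.1669.
F_X/F_Q = (L_X/L_Q)/(d_X/d_Q)² = 0.1669/(23.4)² = 3.047×10^-4.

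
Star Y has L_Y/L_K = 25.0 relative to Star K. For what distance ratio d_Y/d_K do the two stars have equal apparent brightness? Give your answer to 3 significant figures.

5.00

Equal flux requires L_Y/d_Y² = L_K/d_K², so d_Y/d_K = √(L_Y/L_K)
= √(25.0) = 5.000.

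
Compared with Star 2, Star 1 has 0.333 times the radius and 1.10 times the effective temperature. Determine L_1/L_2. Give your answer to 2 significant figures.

From the Stefan–Boltzmann law, L ∝ R²T⁴, so
L_1/L_2 = (R_1/R_2)² (T_1/T_2)⁴ = (0.333)² × (1.10)⁴ = 0.1109 × 1.464 = 0.1624.

0.16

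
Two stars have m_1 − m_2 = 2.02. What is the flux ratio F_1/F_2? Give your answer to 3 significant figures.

F_1/F_2 = 10^(−(m_1 − m_2)/2.5) = 10^(-2.02/2.5) = 10^-0.808 = 0.1556.

0.156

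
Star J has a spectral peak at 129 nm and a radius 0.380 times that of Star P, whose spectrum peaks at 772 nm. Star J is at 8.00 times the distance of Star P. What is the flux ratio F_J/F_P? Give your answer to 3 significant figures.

Wien's law: T_J/T_P = λ_P/λ_J = 772/129 = 5.984.
L_J/L_P = (R_J/R_P)²(T_J/T_P)⁴ = (0.380)²(5.984)⁴ = 185.2.
F_J/F_P = (L_J/L_P)/(d_J/d_P)² = 185.2/(8.00)² = 2.894.

2.89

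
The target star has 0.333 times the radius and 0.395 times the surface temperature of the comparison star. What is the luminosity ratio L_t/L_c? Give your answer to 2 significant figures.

0.0027

From the Stefan–Boltzmann law, L ∝ R²T⁴, so
L_t/L_c = (R_t/R_c)² (T_t/T_c)⁴ = (0.333)² × (0.395)⁴ = 0.1109 × 0.02434 = 0.002699.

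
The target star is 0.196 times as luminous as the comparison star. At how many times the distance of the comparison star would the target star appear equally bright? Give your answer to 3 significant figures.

0.443

Equal flux requires L_t/d_t² = L_c/d_c², so d_t/d_c = √(L_t/L_c)
= √(0.196) = 0.4427.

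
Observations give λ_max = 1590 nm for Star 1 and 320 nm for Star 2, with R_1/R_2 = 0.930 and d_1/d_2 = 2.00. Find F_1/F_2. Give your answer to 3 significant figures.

Wien's law: T_1/T_2 = λ_2/λ_1 = 320/1590 = 0.2013.
L_1/L_2 = (R_1/R_2)²(T_1/T_2)⁴ = (0.930)²(0.2013)⁴ = 0.001419.
F_1/F_2 = (L_1/L_2)/(d_1/d_2)² = 0.001419/(2.00)² = 3.547×10^-4.

3.55×10^-4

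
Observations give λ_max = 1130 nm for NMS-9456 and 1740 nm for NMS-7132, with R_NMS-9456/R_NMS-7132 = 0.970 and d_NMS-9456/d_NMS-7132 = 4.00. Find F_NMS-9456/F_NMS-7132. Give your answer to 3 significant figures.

Wien's law: T_NMS-9456/T_NMS-7132 = λ_NMS-7132/λ_NMS-9456 = 1740/1130 = 1.540.
L_NMS-9456/L_NMS-7132 = (R_NMS-9456/R_NMS-7132)²(T_NMS-9456/T_NMS-7132)⁴ = (0.970)²(1.540)⁴ = 5.290.
F_NMS-9456/F_NMS-7132 = (L_NMS-9456/L_NMS-7132)/(d_NMS-9456/d_NMS-7132)² = 5.290/(4.00)² = 0.3306.

0.331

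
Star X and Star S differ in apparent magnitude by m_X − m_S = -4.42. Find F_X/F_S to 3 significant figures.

F_X/F_S = 10^(−(m_X − m_S)/2.5) = 10^(4.42/2.5) = 10^1.768 = 58.61.

58.6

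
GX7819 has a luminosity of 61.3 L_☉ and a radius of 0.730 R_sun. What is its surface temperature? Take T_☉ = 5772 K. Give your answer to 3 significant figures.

T/T_☉ = (L/L_☉)^(1/4) / (R/R_☉)^(1/2)
T = 5772 × (61.3)^(1/4) / √(0.730) = 5772 × 2.798 / 0.8544 = 1.890×10^4 K.

1.89×10^4 K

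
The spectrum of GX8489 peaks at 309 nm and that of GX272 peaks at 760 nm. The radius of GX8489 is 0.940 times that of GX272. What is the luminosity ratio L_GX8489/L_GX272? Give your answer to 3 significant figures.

32.3

Wien's law gives T ∝ 1/λ_max, so T_GX8489/T_GX272 = λ_GX272/λ_GX8489 = 760/309 = 2.460.
Then L ∝ R²T⁴ gives L_GX8489/L_GX272 = (0.940)² × (2.460)⁴ = 0.8836 × 36.59 = 32.34.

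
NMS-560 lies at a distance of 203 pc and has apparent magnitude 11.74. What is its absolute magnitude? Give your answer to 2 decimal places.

M = m − 5 log₁₀(d/10 pc) = 11.74 − 5 log₁₀(203/10)
  = 11.74 − 5 × 1.307 = 11.74 − 6.54 = 5.20.

5.20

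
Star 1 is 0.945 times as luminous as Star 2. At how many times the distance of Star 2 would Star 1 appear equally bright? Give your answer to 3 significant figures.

Equal flux requires L_1/d_1² = L_2/d_2², so d_1/d_2 = √(L_1/L_2)
= √(0.945) = 0.9721.

0.972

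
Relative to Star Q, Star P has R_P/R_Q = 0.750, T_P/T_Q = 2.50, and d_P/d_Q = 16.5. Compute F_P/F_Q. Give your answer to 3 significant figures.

L_P/L_Q = (R_P/R_Q)²(T_P/T_Q)⁴ = (0.750)² × (2.50)⁴ = 21.97.
F_P/F_Q = (L_P/L_Q)/(d_P/d_Q)² = 21.97 / (16.5)² = 0.08071.

0.0807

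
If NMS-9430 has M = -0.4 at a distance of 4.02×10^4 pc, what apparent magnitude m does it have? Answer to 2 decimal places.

m = M + 5 log₁₀(d/10 pc) = -0.4 + 5 log₁₀(4.02×10^4/10)
  = -0.4 + 5 × 3.604 = -0.4 + 18.02 = 17.62.

17.62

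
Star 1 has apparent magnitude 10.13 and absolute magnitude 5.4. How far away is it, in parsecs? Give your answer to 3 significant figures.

m − M = 5 log₁₀(d/10 pc)
10.13 − (5.4) = 4.73 = 5 log₁₀(d/10)
d = 10 × 10^(4.73/5) = 10 × 10^0.946 = 88.31 pc.

88.3 pc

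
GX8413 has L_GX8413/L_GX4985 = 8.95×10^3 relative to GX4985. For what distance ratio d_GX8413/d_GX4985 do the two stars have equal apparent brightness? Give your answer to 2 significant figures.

Equal flux requires L_GX8413/d_GX8413² = L_GX4985/d_GX4985², so d_GX8413/d_GX4985 = √(L_GX8413/L_GX4985)
= √(8.95×10^3) = 94.60.

95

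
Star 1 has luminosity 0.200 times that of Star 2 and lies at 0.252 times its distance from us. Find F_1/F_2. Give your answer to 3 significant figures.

F = L/(4πd²), so F_1/F_2 = (L_1/L_2) / (d_1/d_2)²
= 0.200 / (0.252)² = 0.200 / 0.06350 = 3.149.

3.15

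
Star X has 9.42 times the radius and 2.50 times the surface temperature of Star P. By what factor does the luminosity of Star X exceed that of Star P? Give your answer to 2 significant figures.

3.5×10^3

From the Stefan–Boltzmann law, L ∝ R²T⁴, so
L_X/L_P = (R_X/R_P)² (T_X/T_P)⁴ = (9.42)² × (2.50)⁴ = 88.74 × 39.06 = 3466.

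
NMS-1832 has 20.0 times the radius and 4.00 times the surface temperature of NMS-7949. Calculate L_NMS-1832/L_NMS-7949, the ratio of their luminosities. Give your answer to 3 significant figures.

1.02×10^5

From the Stefan–Boltzmann law, L ∝ R²T⁴, so
L_NMS-1832/L_NMS-7949 = (R_NMS-1832/R_NMS-7949)² (T_NMS-1832/T_NMS-7949)⁴ = (20.0)² × (4.00)⁴ = 400.0 × 256.0 = 1.024×10^5.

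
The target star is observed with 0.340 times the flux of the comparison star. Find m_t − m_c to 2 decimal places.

1.17

m_t − m_c = −2.5 log₁₀(F_t/F_c) = −2.5 log₁₀(0.340) = −2.5 × (-0.469) = 1.171.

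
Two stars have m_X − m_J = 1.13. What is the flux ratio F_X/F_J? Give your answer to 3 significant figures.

F_X/F_J = 10^(−(m_X − m_J)/2.5) = 10^(-1.13/2.5) = 10^-0.452 = 0.3532.

0.353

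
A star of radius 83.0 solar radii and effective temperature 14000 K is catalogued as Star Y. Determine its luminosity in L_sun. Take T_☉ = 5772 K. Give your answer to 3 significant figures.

2.38×10^5 L_sun

L/L_☉ = (R/R_☉)² (T/T_☉)⁴ = (83.0)² × (14000/5772)⁴
       = 6889 × (2.426)⁴ = 6889 × 34.61 = 2.384×10^5.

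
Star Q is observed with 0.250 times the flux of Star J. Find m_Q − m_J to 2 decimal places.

1.51

m_Q − m_J = −2.5 log₁₀(F_Q/F_J) = −2.5 log₁₀(0.250) = −2.5 × (-0.602) = 1.505.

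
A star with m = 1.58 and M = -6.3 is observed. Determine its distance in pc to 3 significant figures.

m − M = 5 log₁₀(d/10 pc)
1.58 − (-6.3) = 7.88 = 5 log₁₀(d/10)
d = 10 × 10^(7.88/5) = 10 × 10^1.576 = 376.7 pc.

377 pc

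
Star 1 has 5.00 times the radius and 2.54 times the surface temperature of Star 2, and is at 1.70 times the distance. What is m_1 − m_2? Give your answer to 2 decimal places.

-6.39

L_1/L_2 = (5.00)²(2.54)⁴ = 1041.
F_1/F_2 = (L_1/L_2)/(d_1/d_2)² = 1041/2.890 = 360.1.
m_1 − m_2 = −2.5 log₁₀(360.1) = -6.39.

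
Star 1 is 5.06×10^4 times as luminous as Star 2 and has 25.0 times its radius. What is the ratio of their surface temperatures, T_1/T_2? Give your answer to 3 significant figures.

L ∝ R²T⁴ gives T ∝ (L/R²)^(1/4), so
T_1/T_2 = (5.06×10^4 / 25.0²)^(1/4) = (80.96)^(1/4) = 3.000.

3.00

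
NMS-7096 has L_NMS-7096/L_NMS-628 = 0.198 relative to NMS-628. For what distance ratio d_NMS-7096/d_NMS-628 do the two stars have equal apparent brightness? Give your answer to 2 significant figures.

0.44

Equal flux requires L_NMS-7096/d_NMS-7096² = L_NMS-628/d_NMS-628², so d_NMS-7096/d_NMS-628 = √(L_NMS-7096/L_NMS-628)
= √(0.198) = 0.4450.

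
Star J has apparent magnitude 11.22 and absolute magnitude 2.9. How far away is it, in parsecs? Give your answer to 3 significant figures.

461 pc

m − M = 5 log₁₀(d/10 pc)
11.22 − (2.9) = 8.32 = 5 log₁₀(d/10)
d = 10 × 10^(8.32/5) = 10 × 10^1.664 = 461.3 pc.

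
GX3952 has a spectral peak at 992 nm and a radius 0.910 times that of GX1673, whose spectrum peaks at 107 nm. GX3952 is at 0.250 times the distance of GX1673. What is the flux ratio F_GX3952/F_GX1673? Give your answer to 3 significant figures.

Wien's law: T_GX3952/T_GX1673 = λ_GX1673/λ_GX3952 = 107/992 = 0.1079.
L_GX3952/L_GX1673 = (R_GX3952/R_GX1673)²(T_GX3952/T_GX1673)⁴ = (0.910)²(0.1079)⁴ = 1.121×10^-4.
F_GX3952/F_GX1673 = (L_GX3952/L_GX1673)/(d_GX3952/d_GX1673)² = 1.121×10^-4/(0.250)² = 0.001793.

0.00179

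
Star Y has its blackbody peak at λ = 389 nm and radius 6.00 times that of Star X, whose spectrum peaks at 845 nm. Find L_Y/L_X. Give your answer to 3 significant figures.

Wien's law gives T ∝ 1/λ_max, so T_Y/T_X = λ_X/λ_Y = 845/389 = 2.172.
Then L ∝ R²T⁴ gives L_Y/L_X = (6.00)² × (2.172)⁴ = 36.00 × 22.27 = 801.6.

802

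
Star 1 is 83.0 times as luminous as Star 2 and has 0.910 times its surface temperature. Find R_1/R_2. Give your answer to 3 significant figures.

L ∝ R²T⁴ gives R ∝ √L / T², so
R_1/R_2 = √(83.0) / (0.910)² = 9.110 / 0.8281 = 11.00.

11.0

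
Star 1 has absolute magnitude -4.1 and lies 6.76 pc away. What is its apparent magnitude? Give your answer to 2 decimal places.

m = M + 5 log₁₀(d/10 pc) = -4.1 + 5 log₁₀(6.76/10)
  = -4.1 + 5 × -0.170 = -4.1 + -0.85 = -4.95.

-4.95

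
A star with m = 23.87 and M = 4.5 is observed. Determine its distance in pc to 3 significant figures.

7.48×10^4 pc

m − M = 5 log₁₀(d/10 pc)
23.87 − (4.5) = 19.37 = 5 log₁₀(d/10)
d = 10 × 10^(19.37/5) = 10 × 10^3.874 = 7.482×10^4 pc.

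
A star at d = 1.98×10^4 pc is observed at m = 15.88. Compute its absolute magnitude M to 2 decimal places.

M = m − 5 log₁₀(d/10 pc) = 15.88 − 5 log₁₀(1.98×10^4/10)
  = 15.88 − 5 × 3.297 = 15.88 − 16.48 = -0.60.

-0.60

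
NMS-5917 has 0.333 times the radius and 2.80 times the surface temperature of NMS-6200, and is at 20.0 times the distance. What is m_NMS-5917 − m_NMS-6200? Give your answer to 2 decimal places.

L_NMS-5917/L_NMS-6200 = (0.333)²(2.80)⁴ = 6.816.
F_NMS-5917/F_NMS-6200 = (L_NMS-5917/L_NMS-6200)/(d_NMS-5917/d_NMS-6200)² = 6.816/400.0 = 0.01704.
m_NMS-5917 − m_NMS-6200 = −2.5 log₁₀(0.01704) = 4.42.

4.42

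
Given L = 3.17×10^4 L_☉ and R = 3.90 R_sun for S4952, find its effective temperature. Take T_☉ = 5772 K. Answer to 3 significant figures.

T/T_☉ = (L/L_☉)^(1/4) / (R/R_☉)^(1/2)
T = 5772 × (3.17×10^4)^(1/4) / √(3.90) = 5772 × 13.34 / 1.975 = 3.900×10^4 K.

3.90×10^4 K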